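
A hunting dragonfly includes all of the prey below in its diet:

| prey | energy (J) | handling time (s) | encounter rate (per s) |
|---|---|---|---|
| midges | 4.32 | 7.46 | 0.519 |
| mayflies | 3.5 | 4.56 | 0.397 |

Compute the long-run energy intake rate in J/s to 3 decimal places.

0.543 J/s

R = (0.519×4.32 + 0.397×3.5) / (1 + 0.519×7.46 + 0.397×4.56) = 3.632/6.682 = 0.5435 J/s.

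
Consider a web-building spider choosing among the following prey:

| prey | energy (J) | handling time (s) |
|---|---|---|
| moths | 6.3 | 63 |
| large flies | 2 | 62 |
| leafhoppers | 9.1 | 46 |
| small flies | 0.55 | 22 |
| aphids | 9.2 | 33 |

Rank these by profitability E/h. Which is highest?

aphids

In descending order of E/h:
aphids: 9.2/33 = 0.279 J/s
leafhoppers: 9.1/46 = 0.198 J/s
moths: 6.3/63 = 0.1 J/s
large flies: 2/62 = 0.0323 J/s
small flies: 0.55/22 = 0.025 J/s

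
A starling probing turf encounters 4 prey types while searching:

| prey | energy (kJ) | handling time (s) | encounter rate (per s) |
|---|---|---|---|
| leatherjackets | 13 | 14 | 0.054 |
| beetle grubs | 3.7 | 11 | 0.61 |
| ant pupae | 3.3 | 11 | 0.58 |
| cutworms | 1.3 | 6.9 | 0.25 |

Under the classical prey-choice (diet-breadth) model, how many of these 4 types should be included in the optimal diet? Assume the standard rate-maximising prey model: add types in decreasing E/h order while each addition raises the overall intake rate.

Rank by E/h (kJ/s): leatherjackets 0.929, beetle grubs 0.336, ant pupae 0.3, cutworms 0.188. Include each in turn until the next type's E/h falls below the running intake rate.
Rate on top 1: 0.3998. beetle grubs: 0.336 < 0.3998 → exclude; stop.
Optimal diet: leatherjackets — 1 of 4 types.

1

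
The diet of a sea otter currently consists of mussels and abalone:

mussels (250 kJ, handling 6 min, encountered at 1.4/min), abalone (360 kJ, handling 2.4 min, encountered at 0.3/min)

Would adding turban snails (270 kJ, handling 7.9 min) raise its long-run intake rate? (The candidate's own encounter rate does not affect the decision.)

Intake rate on the current diet: R = (1.4×250 + 0.3×360) / (1 + 1.4×6 + 0.3×2.4) = 458/10.12 = 45.26 kJ/min.
Profitability of turban snails: 270/7.9 = 34.18 kJ/min.
34.18 < 45.26, so adding turban snails would lower the average — exclude it.

No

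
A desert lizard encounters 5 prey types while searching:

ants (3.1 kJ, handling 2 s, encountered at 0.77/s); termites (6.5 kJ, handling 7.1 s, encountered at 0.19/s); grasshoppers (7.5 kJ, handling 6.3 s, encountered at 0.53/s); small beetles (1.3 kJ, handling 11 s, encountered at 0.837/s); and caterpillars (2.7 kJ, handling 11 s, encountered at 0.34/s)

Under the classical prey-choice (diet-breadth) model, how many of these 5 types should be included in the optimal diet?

2

E/h in descending order: ants 1.55, grasshoppers 1.19, termites 0.915, caterpillars 0.245, small beetles 0.118 kJ/s. The optimal diet is the largest prefix of this list for which every included type satisfies E_i/h_i > R on the types above it.
Rate on top 1: 0.9398. grasshoppers: 1.19 > 0.9398 → include.
Rate on top 2: 1.082. termites: 0.915 < 1.082 → exclude; stop.
Optimal diet: ants, grasshoppers — 2 of 5 types.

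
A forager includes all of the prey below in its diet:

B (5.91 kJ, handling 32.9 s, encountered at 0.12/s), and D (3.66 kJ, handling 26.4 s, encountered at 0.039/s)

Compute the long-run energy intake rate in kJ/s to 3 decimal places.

0.143 kJ/s

Energy encountered per unit search time: 0.12×5.91 + 0.039×3.66 = 0.8519 kJ/s.
Handling time per unit search time: 0.12×32.9 + 0.039×26.4 = 4.978.
Rate = 0.8519/(1 + 4.978) = 0.1425 kJ/s.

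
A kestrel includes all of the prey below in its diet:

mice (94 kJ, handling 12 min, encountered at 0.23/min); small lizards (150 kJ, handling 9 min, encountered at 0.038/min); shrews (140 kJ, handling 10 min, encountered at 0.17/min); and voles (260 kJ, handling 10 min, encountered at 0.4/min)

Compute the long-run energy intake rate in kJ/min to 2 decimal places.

R = (0.23×94 + 0.038×150 + 0.17×140 + 0.4×260) / (1 + 0.23×12 + 0.038×9 + 0.17×10 + 0.4×10) = 155.1/9.802 = 15.83 kJ/min.

15.83 kJ/min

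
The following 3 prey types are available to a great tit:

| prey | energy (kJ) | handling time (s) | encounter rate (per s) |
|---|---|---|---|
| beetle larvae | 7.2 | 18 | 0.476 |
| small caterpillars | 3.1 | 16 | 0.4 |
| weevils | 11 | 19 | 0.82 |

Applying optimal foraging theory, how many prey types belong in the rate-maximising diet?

Rank by E/h (kJ/s): weevils 0.579, beetle larvae 0.4, small caterpillars 0.194. Include each in turn until the next type's E/h falls below the running intake rate.
Rate on top 1: 0.544. beetle larvae: 0.4 < 0.544 → exclude; stop.
Optimal diet: weevils — 1 of 3 types.

1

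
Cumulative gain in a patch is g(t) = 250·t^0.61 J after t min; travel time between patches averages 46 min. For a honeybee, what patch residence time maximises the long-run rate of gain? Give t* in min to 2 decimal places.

71.95 min

Maximise g(t)/(T+t): set derivative to zero → g'(t)(T+t) = g(t).
g'(t) = 0.61·250·t^-0.39. Setting 0.61·250·t^-0.39 = 250·t^0.61/(46+t) gives 0.61(46+t) = t, so 0.39·t = 0.61×46.
t* = 0.61×46/0.39 = 71.95 min.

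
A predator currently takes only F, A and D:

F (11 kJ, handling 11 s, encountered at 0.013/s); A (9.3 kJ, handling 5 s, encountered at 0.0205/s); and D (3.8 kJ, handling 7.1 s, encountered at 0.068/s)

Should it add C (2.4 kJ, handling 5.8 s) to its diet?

On F, A and D alone, R = ΣλE/(1+Σλh) = 0.592/1.728 = 0.3426 kJ/s.
Profitability of C: 2.4/5.8 = 0.4138 kJ/s.
0.4138 > 0.3426, so adding C raises the average — include it.

Yes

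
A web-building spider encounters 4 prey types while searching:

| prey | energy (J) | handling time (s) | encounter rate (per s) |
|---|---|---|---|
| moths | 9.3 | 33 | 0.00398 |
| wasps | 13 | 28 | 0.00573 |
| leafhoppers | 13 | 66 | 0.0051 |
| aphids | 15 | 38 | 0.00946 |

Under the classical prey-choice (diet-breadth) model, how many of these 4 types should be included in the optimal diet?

Profitabilities (E/h, J/s): wasps 0.464, aphids 0.395, moths 0.282, leafhoppers 0.197. Add prey in this order while the next type's profitability exceeds the intake rate on those already taken.
Rate on top 1: 0.06419. aphids: 0.395 > 0.06419 → include.
Rate on top 2: 0.1424. moths: 0.282 > 0.1424 → include.
Rate on top 3: 0.1535. leafhoppers: 0.197 > 0.1535 → include.
Optimal diet: wasps, aphids, moths, leafhoppers — 4 of 4 types.

4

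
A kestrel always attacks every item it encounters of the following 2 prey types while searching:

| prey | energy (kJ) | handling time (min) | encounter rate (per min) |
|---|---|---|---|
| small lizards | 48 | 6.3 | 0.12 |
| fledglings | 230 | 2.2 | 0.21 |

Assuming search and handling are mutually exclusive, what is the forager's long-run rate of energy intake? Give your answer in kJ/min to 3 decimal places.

24.373 kJ/min

R = (0.12×48 + 0.21×230) / (1 + 0.12×6.3 + 0.21×2.2) = 54.06/2.218 = 24.37 kJ/min.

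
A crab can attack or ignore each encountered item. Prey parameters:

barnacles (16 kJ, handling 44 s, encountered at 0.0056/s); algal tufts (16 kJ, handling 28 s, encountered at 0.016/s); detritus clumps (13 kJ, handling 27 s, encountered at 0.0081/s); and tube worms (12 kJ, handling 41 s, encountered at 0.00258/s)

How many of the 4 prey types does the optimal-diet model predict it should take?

E/h in descending order: algal tufts 0.571, detritus clumps 0.481, barnacles 0.364, tube worms 0.293 kJ/s. The optimal diet is the largest prefix of this list for which every included type satisfies E_i/h_i > R on the types above it.
Rate on top 1: 0.1768. detritus clumps: 0.481 > 0.1768 → include.
Rate on top 2: 0.2168. barnacles: 0.364 > 0.2168 → include.
Rate on top 3: 0.2357. tube worms: 0.293 > 0.2357 → include.
Optimal diet: algal tufts, detritus clumps, barnacles, tube worms — 4 of 4 types.

4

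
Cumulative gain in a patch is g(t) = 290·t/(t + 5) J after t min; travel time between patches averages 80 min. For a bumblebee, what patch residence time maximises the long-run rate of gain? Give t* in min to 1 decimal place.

20.0 min

Optimal t* satisfies g'(t*) = g(t*)/(T + t*).
g'(t) = 290·5/(t + 5)². Setting 290·5/(t+5)² = 290t/[(t+5)(80+t)] gives 5(80+t) = t(t+5), so t² = 5×80 = 400.
t* = √400 = 20 min.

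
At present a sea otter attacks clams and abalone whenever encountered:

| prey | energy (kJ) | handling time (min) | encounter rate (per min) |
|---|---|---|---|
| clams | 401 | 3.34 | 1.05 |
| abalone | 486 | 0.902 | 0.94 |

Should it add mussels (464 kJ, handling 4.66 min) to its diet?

No

On clams and abalone alone, R = ΣλE/(1+Σλh) = 877.9/5.355 = 163.9 kJ/min.
mussels: E/h = 464/4.66 = 99.57 kJ/min.
99.57 < 163.9, so adding mussels would lower the average — exclude it.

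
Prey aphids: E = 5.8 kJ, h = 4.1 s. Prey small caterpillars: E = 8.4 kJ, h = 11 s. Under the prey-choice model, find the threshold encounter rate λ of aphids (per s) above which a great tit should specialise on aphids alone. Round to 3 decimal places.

0.286 per s

The zero-one rule: include small caterpillars iff E₂/h₂ > λE₁/(1+λh₁). Equality gives the switch point.
λE₁h₂ = E₂ + λE₂h₁ ⇒ λ = E₂/(E₁h₂ − E₂h₁) = 8.4/(63.8 − 34.44) = 0.2861 per s.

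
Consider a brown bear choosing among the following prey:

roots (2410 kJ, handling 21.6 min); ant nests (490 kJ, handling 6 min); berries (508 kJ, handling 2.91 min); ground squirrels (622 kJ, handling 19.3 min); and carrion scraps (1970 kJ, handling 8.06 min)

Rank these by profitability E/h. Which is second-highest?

Profitability E/h (kJ/min): roots = 2410/21.6 = 112, ant nests = 490/6 = 81.7, berries = 508/2.91 = 175, ground squirrels = 622/19.3 = 32.2, carrion scraps = 1970/8.06 = 244.
Ranked: carrion scraps > berries > roots > ant nests > ground squirrels.

berries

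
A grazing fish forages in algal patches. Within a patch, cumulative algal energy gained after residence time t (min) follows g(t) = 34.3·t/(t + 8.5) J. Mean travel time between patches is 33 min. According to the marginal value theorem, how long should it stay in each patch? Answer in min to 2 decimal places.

16.75 min

By the marginal value theorem, leave when the instantaneous gain rate g'(t) equals the habitat-wide average g(t)/(T + t).
g'(t) = 34.3·8.5/(t + 8.5)². Setting 34.3·8.5/(t+8.5)² = 34.3t/[(t+8.5)(33+t)] gives 8.5(33+t) = t(t+8.5), so t² = 8.5×33 = 280.5.
t* = √280.5 = 16.75 min.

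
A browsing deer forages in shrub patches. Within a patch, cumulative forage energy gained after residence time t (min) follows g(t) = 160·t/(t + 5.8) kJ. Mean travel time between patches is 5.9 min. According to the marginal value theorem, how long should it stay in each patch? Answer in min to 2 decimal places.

Optimal t* satisfies g'(t*) = g(t*)/(T + t*).
g'(t) = 160·5.8/(t + 5.8)². Setting 160·5.8/(t+5.8)² = 160t/[(t+5.8)(5.9+t)] gives 5.8(5.9+t) = t(t+5.8), so t² = 5.8×5.9 = 34.22.
t* = √34.22 = 5.85 min.

5.85 min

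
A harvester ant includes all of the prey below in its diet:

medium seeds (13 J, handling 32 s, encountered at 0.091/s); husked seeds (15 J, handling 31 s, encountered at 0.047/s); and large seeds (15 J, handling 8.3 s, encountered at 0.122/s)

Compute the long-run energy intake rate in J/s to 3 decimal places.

0.583 J/s

R = Σλ_iE_i / (1 + Σλ_ih_i)
Numerator: 0.091×13 + 0.047×15 + 0.122×15 = 3.718
Denominator: 1 + 0.091×32 + 0.047×31 + 0.122×8.3 = 6.382
R = 3.718/6.382 = 0.5826 J/s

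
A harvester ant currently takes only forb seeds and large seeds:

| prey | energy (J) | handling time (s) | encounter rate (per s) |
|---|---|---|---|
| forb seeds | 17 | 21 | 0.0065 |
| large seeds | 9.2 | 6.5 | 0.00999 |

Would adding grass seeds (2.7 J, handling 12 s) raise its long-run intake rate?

Intake rate on the current diet: R = (0.0065×17 + 0.00999×9.2) / (1 + 0.0065×21 + 0.00999×6.5) = 0.2024/1.201 = 0.1685 J/s.
Profitability of grass seeds: 2.7/12 = 0.225 J/s.
0.225 > 0.1685, so adding grass seeds raises the average — include it.

Yes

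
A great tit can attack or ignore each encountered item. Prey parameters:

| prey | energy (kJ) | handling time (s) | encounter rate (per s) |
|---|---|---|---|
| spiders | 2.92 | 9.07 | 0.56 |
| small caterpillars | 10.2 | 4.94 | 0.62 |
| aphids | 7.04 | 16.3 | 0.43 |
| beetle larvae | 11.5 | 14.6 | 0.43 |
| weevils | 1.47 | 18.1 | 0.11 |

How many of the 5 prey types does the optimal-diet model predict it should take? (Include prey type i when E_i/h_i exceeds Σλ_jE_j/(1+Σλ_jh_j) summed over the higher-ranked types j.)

E/h in descending order: small caterpillars 2.06, beetle larvae 0.788, aphids 0.432, spiders 0.322, weevils 0.0812 kJ/s. The optimal diet is the largest prefix of this list for which every included type satisfies E_i/h_i > R on the types above it.
Rate on top 1: 1.557. beetle larvae: 0.788 < 1.557 → exclude; stop.
Optimal diet: small caterpillars — 1 of 5 types.

1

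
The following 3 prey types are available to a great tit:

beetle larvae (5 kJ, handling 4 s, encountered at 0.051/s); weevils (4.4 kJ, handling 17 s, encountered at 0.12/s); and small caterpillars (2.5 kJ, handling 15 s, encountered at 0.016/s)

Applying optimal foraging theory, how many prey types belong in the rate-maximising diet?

Rank by E/h (kJ/s): beetle larvae 1.25, weevils 0.259, small caterpillars 0.167. Include each in turn until the next type's E/h falls below the running intake rate.
Rate on top 1: 0.2118. weevils: 0.259 > 0.2118 → include.
Rate on top 2: 0.2414. small caterpillars: 0.167 < 0.2414 → exclude; stop.
Optimal diet: beetle larvae, weevils — 2 of 3 types.

2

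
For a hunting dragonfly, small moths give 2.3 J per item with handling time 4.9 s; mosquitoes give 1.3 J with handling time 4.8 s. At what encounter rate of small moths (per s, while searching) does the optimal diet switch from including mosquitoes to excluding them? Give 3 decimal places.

0.278 per s

Drop mosquitoes once their profitability E₂/h₂ falls below the rate achievable on small moths alone: E₂/h₂ = λE₁/(1 + λh₁).
Solve for λ: λE₁h₂ = E₂(1 + λh₁) → λ(E₁h₂ − E₂h₁) = E₂ → λ = E₂/(E₁h₂ − E₂h₁).
λ = 1.3/(2.3×4.8 − 1.3×4.9) = 1.3/4.67 = 0.2784 per s.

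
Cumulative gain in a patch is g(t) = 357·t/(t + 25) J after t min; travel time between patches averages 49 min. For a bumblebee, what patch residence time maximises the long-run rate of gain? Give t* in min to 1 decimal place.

35.0 min

By the marginal value theorem, leave when the instantaneous gain rate g'(t) equals the habitat-wide average g(t)/(T + t).
g'(t) = 357·25/(t + 25)². Setting 357·25/(t+25)² = 357t/[(t+25)(49+t)] gives 25(49+t) = t(t+25), so t² = 25×49 = 1225.
t* = √1225 = 35 min.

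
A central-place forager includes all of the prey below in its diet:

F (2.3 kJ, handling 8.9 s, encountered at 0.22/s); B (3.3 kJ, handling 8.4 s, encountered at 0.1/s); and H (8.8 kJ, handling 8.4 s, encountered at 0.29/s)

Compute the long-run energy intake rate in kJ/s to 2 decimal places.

Energy encountered per unit search time: 0.22×2.3 + 0.1×3.3 + 0.29×8.8 = 3.388 kJ/s.
Handling time per unit search time: 0.22×8.9 + 0.1×8.4 + 0.29×8.4 = 5.234.
Rate = 3.388/(1 + 5.234) = 0.5435 kJ/s.

0.54 kJ/s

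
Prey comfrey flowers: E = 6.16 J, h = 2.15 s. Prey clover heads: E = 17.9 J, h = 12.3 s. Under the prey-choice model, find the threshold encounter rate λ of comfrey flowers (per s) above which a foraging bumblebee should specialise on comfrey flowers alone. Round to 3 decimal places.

0.480 per s

The zero-one rule: include clover heads iff E₂/h₂ > λE₁/(1+λh₁). Equality gives the switch point.
λE₁h₂ = E₂ + λE₂h₁ ⇒ λ = E₂/(E₁h₂ − E₂h₁) = 17.9/(75.77 − 38.48) = 0.4801 per s.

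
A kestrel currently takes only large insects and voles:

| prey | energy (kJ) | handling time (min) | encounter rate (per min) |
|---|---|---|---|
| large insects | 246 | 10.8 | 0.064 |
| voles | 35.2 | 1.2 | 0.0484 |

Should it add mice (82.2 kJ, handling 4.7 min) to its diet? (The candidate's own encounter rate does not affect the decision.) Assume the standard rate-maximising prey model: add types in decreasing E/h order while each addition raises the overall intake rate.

Yes

On large insects and voles alone, R = ΣλE/(1+Σλh) = 17.45/1.749 = 9.974 kJ/min.
Profitability of mice: 82.2/4.7 = 17.49 kJ/min.
Since 17.49 > R, including mice increases the long-run rate.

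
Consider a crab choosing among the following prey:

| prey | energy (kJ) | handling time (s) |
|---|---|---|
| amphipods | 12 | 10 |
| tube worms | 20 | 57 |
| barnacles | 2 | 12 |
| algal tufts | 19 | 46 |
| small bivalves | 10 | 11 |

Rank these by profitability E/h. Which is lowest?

barnacles

Profitability E/h (kJ/s): amphipods = 12/10 = 1.2, tube worms = 20/57 = 0.351, barnacles = 2/12 = 0.167, algal tufts = 19/46 = 0.413, small bivalves = 10/11 = 0.909.
Ranked: amphipods > small bivalves > algal tufts > tube worms > barnacles.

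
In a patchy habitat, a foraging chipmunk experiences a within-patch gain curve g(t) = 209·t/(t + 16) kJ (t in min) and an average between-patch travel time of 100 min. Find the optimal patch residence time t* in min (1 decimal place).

Optimal t* satisfies g'(t*) = g(t*)/(T + t*).
g'(t) = 209·16/(t + 16)². Setting 209·16/(t+16)² = 209t/[(t+16)(100+t)] gives 16(100+t) = t(t+16), so t² = 16×100 = 1600.
t* = √1600 = 40 min.

40.0 min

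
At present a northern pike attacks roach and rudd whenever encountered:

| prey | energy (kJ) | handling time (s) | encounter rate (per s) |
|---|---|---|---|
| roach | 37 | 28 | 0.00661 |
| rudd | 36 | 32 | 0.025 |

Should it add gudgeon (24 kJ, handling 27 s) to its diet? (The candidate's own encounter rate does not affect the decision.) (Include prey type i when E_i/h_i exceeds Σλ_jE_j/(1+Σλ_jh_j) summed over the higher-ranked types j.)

Intake rate on the current diet: R = (0.00661×37 + 0.025×36) / (1 + 0.00661×28 + 0.025×32) = 1.145/1.985 = 0.5766 kJ/s.
Profitability of gudgeon: 24/27 = 0.8889 kJ/s.
Since 0.8889 > R, including gudgeon increases the long-run rate.

Yes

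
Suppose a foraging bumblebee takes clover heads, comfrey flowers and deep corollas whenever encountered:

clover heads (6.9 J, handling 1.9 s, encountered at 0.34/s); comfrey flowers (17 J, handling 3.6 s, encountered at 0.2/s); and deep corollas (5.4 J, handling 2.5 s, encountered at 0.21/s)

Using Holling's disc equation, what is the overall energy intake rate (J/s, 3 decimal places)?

R = Σλ_iE_i / (1 + Σλ_ih_i)
Numerator: 0.34×6.9 + 0.2×17 + 0.21×5.4 = 6.88
Denominator: 1 + 0.34×1.9 + 0.2×3.6 + 0.21×2.5 = 2.891
R = 6.88/2.891 = 2.38 J/s

2.380 J/s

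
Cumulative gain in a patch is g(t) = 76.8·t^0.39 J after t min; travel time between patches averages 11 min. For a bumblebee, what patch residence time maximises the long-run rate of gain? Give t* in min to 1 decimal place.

By the marginal value theorem, leave when the instantaneous gain rate g'(t) equals the habitat-wide average g(t)/(T + t).
g'(t) = 0.39·76.8·t^-0.61. Setting 0.39·76.8·t^-0.61 = 76.8·t^0.39/(11+t) gives 0.39(11+t) = t, so 0.61·t = 0.39×11.
t* = 0.39×11/0.61 = 7.033 min.

7.0 min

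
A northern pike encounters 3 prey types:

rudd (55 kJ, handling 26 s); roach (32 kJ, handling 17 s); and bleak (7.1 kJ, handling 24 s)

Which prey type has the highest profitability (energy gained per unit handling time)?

In descending order of E/h:
rudd: 55/26 = 2.12 kJ/s
roach: 32/17 = 1.88 kJ/s
bleak: 7.1/24 = 0.296 kJ/s

rudd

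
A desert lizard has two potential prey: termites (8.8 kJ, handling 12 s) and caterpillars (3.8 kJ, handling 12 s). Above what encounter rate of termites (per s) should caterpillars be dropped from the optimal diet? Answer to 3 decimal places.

0.063 per s

At the threshold, the rate on termites alone equals the profitability of caterpillars: λ·8.8/(1 + λ·12) = 3.8/12 = 0.3167.
Rearranging, λ(8.8 − 0.3167×12) = 0.3167, so λ = 0.3167/5 = 0.06333 per s.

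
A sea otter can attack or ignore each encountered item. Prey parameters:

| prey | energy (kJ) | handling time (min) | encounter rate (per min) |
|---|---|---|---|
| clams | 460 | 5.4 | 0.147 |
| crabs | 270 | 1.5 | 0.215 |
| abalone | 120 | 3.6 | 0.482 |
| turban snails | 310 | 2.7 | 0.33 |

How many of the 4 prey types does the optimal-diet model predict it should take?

Profitabilities (E/h, kJ/min): crabs 180, turban snails 115, clams 85.2, abalone 33.3. Add prey in this order while the next type's profitability exceeds the intake rate on those already taken.
Rate on top 1: 43.89. turban snails: 115 > 43.89 → include.
Rate on top 2: 72.44. clams: 85.2 > 72.44 → include.
Rate on top 3: 75.81. abalone: 33.3 < 75.81 → exclude; stop.
Optimal diet: crabs, turban snails, clams — 3 of 4 types.

3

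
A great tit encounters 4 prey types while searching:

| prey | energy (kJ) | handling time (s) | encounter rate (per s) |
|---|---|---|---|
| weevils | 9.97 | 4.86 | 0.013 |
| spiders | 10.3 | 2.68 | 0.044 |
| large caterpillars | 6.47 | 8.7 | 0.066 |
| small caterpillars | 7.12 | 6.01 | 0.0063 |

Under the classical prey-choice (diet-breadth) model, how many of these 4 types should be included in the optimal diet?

Rank by E/h (kJ/s): spiders 3.84, weevils 2.05, small caterpillars 1.18, large caterpillars 0.744. Include each in turn until the next type's E/h falls below the running intake rate.
Rate on top 1: 0.4054. weevils: 2.05 > 0.4054 → include.
Rate on top 2: 0.4934. small caterpillars: 1.18 > 0.4934 → include.
Rate on top 3: 0.5149. large caterpillars: 0.744 > 0.5149 → include.
Optimal diet: spiders, weevils, small caterpillars, large caterpillars — 4 of 4 types.

4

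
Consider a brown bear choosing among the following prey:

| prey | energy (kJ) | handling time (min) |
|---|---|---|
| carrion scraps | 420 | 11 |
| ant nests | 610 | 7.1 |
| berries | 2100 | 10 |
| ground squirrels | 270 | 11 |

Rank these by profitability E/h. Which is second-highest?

ant nests

Profitability E/h (kJ/min): carrion scraps = 420/11 = 38.2, ant nests = 610/7.1 = 85.9, berries = 2100/10 = 210, ground squirrels = 270/11 = 24.5.
Ranked: berries > ant nests > carrion scraps > ground squirrels.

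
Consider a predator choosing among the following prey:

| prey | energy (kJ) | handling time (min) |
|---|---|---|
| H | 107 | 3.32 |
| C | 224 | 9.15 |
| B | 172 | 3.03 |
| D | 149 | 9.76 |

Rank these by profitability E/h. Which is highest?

In descending order of E/h:
B: 172/3.03 = 56.8 kJ/min
H: 107/3.32 = 32.2 kJ/min
C: 224/9.15 = 24.5 kJ/min
D: 149/9.76 = 15.3 kJ/min

B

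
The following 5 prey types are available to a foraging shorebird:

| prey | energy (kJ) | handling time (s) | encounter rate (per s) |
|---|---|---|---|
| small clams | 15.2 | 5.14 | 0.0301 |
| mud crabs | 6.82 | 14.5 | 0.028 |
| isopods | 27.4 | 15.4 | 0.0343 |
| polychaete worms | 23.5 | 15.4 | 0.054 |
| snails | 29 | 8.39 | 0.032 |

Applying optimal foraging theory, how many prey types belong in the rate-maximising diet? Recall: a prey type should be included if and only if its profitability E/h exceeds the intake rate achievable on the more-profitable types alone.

4

Profitabilities (E/h, kJ/s): snails 3.46, small clams 2.96, isopods 1.78, polychaete worms 1.53, mud crabs 0.47. Add prey in this order while the next type's profitability exceeds the intake rate on those already taken.
Rate on top 1: 0.7316. small clams: 2.96 > 0.7316 → include.
Rate on top 2: 0.9735. isopods: 1.78 > 0.9735 → include.
Rate on top 3: 1.192. polychaete worms: 1.53 > 1.192 → include.
Rate on top 4: 1.292. mud crabs: 0.47 < 1.292 → exclude; stop.
Optimal diet: snails, small clams, isopods, polychaete worms — 4 of 5 types.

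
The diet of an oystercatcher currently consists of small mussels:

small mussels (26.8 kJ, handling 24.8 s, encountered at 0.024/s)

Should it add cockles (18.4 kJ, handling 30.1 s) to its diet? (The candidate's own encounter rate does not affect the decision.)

Yes

Current rate: (0.024×26.8)/(1 + 0.024×24.8) = 0.4032 kJ/s.
Profitability of cockles: 18.4/30.1 = 0.6113 kJ/s.
0.6113 > 0.4032, so adding cockles raises the average — include it.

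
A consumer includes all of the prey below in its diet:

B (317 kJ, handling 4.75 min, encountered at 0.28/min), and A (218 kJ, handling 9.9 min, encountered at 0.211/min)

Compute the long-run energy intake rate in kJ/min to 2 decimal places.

30.50 kJ/min

R = Σλ_iE_i / (1 + Σλ_ih_i)
Numerator: 0.28×317 + 0.211×218 = 134.8
Denominator: 1 + 0.28×4.75 + 0.211×9.9 = 4.419
R = 134.8/4.419 = 30.5 kJ/min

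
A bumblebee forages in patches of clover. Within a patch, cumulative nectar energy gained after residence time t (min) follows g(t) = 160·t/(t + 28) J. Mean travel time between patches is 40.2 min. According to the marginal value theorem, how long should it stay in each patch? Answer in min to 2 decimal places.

33.55 min

Maximise g(t)/(T+t): set derivative to zero → g'(t)(T+t) = g(t).
g'(t) = 160·28/(t + 28)². Setting 160·28/(t+28)² = 160t/[(t+28)(40.2+t)] gives 28(40.2+t) = t(t+28), so t² = 28×40.2 = 1126.
t* = √1126 = 33.55 min.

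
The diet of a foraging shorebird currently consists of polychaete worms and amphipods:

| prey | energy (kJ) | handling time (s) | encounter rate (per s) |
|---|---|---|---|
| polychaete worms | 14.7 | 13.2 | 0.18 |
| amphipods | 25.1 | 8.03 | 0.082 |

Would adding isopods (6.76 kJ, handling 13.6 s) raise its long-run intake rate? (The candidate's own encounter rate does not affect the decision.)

No

On polychaete worms and amphipods alone, R = ΣλE/(1+Σλh) = 4.704/4.034 = 1.166 kJ/s.
isopods: E/h = 6.76/13.6 = 0.4971 kJ/s.
0.4971 < 1.166, so adding isopods would lower the average — exclude it.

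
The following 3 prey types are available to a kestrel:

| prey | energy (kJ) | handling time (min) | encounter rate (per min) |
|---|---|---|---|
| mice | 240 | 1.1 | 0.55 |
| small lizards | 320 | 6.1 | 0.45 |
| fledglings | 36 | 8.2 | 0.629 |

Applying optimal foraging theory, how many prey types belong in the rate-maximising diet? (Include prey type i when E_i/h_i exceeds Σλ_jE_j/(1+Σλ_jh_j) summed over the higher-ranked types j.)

E/h in descending order: mice 218, small lizards 52.5, fledglings 4.39 kJ/min. The optimal diet is the largest prefix of this list for which every included type satisfies E_i/h_i > R on the types above it.
Rate on top 1: 82.24. small lizards: 52.5 < 82.24 → exclude; stop.
Optimal diet: mice — 1 of 3 types.

1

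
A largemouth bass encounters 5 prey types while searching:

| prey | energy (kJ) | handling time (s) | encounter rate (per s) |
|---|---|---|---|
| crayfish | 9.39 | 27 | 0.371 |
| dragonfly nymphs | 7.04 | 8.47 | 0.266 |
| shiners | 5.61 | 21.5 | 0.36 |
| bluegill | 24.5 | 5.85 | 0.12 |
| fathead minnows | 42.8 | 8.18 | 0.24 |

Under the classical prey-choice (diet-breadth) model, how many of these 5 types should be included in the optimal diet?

2

E/h in descending order: fathead minnows 5.23, bluegill 4.19, dragonfly nymphs 0.831, crayfish 0.348, shiners 0.261 kJ/s. The optimal diet is the largest prefix of this list for which every included type satisfies E_i/h_i > R on the types above it.
Rate on top 1: 3.467. bluegill: 4.19 > 3.467 → include.
Rate on top 2: 3.605. dragonfly nymphs: 0.831 < 3.605 → exclude; stop.
Optimal diet: fathead minnows, bluegill — 2 of 5 types.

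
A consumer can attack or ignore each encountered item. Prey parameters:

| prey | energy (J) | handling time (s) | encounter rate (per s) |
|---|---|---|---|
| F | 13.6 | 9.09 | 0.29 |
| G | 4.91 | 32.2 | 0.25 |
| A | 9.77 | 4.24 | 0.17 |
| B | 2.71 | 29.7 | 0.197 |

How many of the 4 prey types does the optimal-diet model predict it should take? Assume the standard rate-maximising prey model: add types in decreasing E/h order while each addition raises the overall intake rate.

2

Profitabilities (E/h, J/s): A 2.3, F 1.5, G 0.152, B 0.0912. Add prey in this order while the next type's profitability exceeds the intake rate on those already taken.
Rate on top 1: 0.9652. F: 1.5 > 0.9652 → include.
Rate on top 2: 1.286. G: 0.152 < 1.286 → exclude; stop.
Optimal diet: A, F — 2 of 4 types.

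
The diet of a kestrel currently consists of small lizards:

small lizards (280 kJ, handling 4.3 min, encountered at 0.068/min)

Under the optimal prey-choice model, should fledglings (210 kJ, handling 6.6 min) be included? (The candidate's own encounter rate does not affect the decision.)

On small lizards alone, R = ΣλE/(1+Σλh) = 19.04/1.292 = 14.73 kJ/min.
fledglings: E/h = 210/6.6 = 31.82 kJ/min.
Since 31.82 > R, including fledglings increases the long-run rate.

Yes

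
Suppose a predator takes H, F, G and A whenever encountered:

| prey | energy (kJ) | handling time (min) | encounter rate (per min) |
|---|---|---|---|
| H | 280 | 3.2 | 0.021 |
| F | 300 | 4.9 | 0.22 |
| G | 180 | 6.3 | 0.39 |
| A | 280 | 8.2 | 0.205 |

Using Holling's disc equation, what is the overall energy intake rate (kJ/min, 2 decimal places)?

31.75 kJ/min

Energy encountered per unit search time: 0.021×280 + 0.22×300 + 0.39×180 + 0.205×280 = 199.5 kJ/min.
Handling time per unit search time: 0.021×3.2 + 0.22×4.9 + 0.39×6.3 + 0.205×8.2 = 5.283.
Rate = 199.5/(1 + 5.283) = 31.75 kJ/min.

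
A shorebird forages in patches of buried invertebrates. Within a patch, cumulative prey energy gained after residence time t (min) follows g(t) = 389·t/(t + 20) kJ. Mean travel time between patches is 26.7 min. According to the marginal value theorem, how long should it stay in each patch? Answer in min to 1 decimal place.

23.1 min

Maximise g(t)/(T+t): set derivative to zero → g'(t)(T+t) = g(t).
g'(t) = 389·20/(t + 20)². Setting 389·20/(t+20)² = 389t/[(t+20)(26.7+t)] gives 20(26.7+t) = t(t+20), so t² = 20×26.7 = 534.
t* = √534 = 23.11 min.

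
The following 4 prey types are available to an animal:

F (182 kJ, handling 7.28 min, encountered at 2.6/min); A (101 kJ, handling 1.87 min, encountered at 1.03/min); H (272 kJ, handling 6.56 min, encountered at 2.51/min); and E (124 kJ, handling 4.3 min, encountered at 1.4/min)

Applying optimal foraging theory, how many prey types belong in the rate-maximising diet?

2

Profitabilities (E/h, kJ/min): A 54, H 41.5, E 28.8, F 25. Add prey in this order while the next type's profitability exceeds the intake rate on those already taken.
Rate on top 1: 35.55. H: 41.5 > 35.55 → include.
Rate on top 2: 40.57. E: 28.8 < 40.57 → exclude; stop.
Optimal diet: A, H — 2 of 4 types.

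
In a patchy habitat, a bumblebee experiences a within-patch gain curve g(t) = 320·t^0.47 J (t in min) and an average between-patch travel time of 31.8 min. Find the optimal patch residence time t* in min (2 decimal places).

By the marginal value theorem, leave when the instantaneous gain rate g'(t) equals the habitat-wide average g(t)/(T + t).
g'(t) = 0.47·320·t^-0.53. Setting 0.47·320·t^-0.53 = 320·t^0.47/(31.8+t) gives 0.47(31.8+t) = t, so 0.53·t = 0.47×31.8.
t* = 0.47×31.8/0.53 = 28.2 min.

28.20 min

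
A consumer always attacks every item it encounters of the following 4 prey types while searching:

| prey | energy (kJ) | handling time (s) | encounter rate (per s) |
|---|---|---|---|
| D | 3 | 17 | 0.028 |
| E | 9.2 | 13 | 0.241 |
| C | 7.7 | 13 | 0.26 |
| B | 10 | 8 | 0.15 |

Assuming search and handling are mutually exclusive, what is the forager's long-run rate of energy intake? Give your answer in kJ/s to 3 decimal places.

R = Σλ_iE_i / (1 + Σλ_ih_i)
Numerator: 0.028×3 + 0.241×9.2 + 0.26×7.7 + 0.15×10 = 5.803
Denominator: 1 + 0.028×17 + 0.241×13 + 0.26×13 + 0.15×8 = 9.189
R = 5.803/9.189 = 0.6315 kJ/s

0.632 kJ/s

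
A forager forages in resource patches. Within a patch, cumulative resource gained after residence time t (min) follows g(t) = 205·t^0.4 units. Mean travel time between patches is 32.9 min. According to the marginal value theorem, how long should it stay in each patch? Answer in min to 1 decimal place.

21.9 min

By the marginal value theorem, leave when the instantaneous gain rate g'(t) equals the habitat-wide average g(t)/(T + t).
g'(t) = 0.4·205·t^-0.6. Setting 0.4·205·t^-0.6 = 205·t^0.4/(32.9+t) gives 0.4(32.9+t) = t, so 0.60·t = 0.4×32.9.
t* = 0.4×32.9/0.60 = 21.93 min.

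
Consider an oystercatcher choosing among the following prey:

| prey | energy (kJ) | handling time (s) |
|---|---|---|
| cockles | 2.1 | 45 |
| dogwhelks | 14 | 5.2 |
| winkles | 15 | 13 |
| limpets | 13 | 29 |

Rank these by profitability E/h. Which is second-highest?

In descending order of E/h:
dogwhelks: 14/5.2 = 2.69 kJ/s
winkles: 15/13 = 1.15 kJ/s
limpets: 13/29 = 0.448 kJ/s
cockles: 2.1/45 = 0.0467 kJ/s

winkles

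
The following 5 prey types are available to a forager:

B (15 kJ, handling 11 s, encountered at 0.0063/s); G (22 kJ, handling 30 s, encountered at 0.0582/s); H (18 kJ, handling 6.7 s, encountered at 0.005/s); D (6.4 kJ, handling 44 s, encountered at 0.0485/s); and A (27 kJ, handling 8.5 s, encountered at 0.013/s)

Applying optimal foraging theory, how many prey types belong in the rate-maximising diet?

E/h in descending order: A 3.18, H 2.69, B 1.36, G 0.733, D 0.145 kJ/s. The optimal diet is the largest prefix of this list for which every included type satisfies E_i/h_i > R on the types above it.
Rate on top 1: 0.3161. H: 2.69 > 0.3161 → include.
Rate on top 2: 0.3855. B: 1.36 > 0.3855 → include.
Rate on top 3: 0.4414. G: 0.733 > 0.4414 → include.
Rate on top 4: 0.6136. D: 0.145 < 0.6136 → exclude; stop.
Optimal diet: A, H, B, G — 4 of 5 types.

4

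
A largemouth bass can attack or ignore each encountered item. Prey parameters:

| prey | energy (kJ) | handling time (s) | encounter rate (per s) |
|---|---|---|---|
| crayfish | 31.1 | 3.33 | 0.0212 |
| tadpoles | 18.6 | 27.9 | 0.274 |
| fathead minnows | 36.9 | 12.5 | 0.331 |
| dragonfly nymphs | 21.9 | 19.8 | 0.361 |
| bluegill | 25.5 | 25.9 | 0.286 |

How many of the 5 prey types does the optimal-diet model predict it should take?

2

E/h in descending order: crayfish 9.34, fathead minnows 2.95, dragonfly nymphs 1.11, bluegill 0.985, tadpoles 0.667 kJ/s. The optimal diet is the largest prefix of this list for which every included type satisfies E_i/h_i > R on the types above it.
Rate on top 1: 0.6158. fathead minnows: 2.95 > 0.6158 → include.
Rate on top 2: 2.472. dragonfly nymphs: 1.11 < 2.472 → exclude; stop.
Optimal diet: crayfish, fathead minnows — 2 of 5 types.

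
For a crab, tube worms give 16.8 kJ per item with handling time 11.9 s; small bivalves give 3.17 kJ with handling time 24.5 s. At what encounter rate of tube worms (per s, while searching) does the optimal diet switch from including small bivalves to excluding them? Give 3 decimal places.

At the threshold, the rate on tube worms alone equals the profitability of small bivalves: λ·16.8/(1 + λ·11.9) = 3.17/24.5 = 0.1294.
Rearranging, λ(16.8 − 0.1294×11.9) = 0.1294, so λ = 0.1294/15.26 = 0.008479 per s.

0.008 per s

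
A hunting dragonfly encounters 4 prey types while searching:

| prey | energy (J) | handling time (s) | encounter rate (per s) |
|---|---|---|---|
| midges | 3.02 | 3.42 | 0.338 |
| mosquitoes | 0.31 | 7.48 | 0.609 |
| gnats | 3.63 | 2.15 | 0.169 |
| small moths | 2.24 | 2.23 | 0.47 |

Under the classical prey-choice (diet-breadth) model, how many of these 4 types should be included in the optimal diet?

3

Rank by E/h (J/s): gnats 1.69, small moths 1, midges 0.883, mosquitoes 0.0414. Include each in turn until the next type's E/h falls below the running intake rate.
Rate on top 1: 0.45. small moths: 1 > 0.45 → include.
Rate on top 2: 0.691. midges: 0.883 > 0.691 → include.
Rate on top 3: 0.7532. mosquitoes: 0.0414 < 0.7532 → exclude; stop.
Optimal diet: gnats, small moths, midges — 3 of 4 types.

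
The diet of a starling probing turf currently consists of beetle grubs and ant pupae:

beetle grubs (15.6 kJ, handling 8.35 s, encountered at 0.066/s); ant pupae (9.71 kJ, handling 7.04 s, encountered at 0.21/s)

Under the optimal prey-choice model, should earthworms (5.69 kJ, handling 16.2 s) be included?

On beetle grubs and ant pupae alone, R = ΣλE/(1+Σλh) = 3.069/3.03 = 1.013 kJ/s.
earthworms: E/h = 5.69/16.2 = 0.3512 kJ/s.
Since 0.3512 < R, time spent handling earthworms is better spent searching.

No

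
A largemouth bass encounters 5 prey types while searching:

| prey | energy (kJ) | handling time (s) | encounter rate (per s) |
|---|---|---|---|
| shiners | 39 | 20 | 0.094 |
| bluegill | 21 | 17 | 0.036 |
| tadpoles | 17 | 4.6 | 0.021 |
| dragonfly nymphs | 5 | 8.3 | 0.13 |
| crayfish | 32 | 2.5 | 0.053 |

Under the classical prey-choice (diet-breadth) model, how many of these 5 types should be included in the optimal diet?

Profitabilities (E/h, kJ/s): crayfish 12.8, tadpoles 3.7, shiners 1.95, bluegill 1.24, dragonfly nymphs 0.602. Add prey in this order while the next type's profitability exceeds the intake rate on those already taken.
Rate on top 1: 1.498. tadpoles: 3.7 > 1.498 → include.
Rate on top 2: 1.67. shiners: 1.95 > 1.67 → include.
Rate on top 3: 1.839. bluegill: 1.24 < 1.839 → exclude; stop.
Optimal diet: crayfish, tadpoles, shiners — 3 of 5 types.

3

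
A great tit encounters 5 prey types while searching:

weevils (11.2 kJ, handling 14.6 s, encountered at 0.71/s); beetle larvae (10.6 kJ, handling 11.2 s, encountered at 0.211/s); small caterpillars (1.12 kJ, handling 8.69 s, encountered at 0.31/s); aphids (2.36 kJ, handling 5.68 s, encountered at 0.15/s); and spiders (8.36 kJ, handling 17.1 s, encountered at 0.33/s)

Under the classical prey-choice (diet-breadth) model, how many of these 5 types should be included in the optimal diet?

Profitabilities (E/h, kJ/s): beetle larvae 0.946, weevils 0.767, spiders 0.489, aphids 0.415, small caterpillars 0.129. Add prey in this order while the next type's profitability exceeds the intake rate on those already taken.
Rate on top 1: 0.665. weevils: 0.767 > 0.665 → include.
Rate on top 2: 0.7421. spiders: 0.489 < 0.7421 → exclude; stop.
Optimal diet: beetle larvae, weevils — 2 of 5 types.

2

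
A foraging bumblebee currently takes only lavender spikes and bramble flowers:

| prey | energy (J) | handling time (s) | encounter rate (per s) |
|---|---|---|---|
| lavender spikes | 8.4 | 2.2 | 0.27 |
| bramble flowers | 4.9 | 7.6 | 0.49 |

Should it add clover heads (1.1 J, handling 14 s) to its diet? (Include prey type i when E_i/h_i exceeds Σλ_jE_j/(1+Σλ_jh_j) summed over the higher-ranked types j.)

On lavender spikes and bramble flowers alone, R = ΣλE/(1+Σλh) = 4.669/5.318 = 0.878 J/s.
Profitability of clover heads: 1.1/14 = 0.07857 J/s.
Since 0.07857 < R, time spent handling clover heads is better spent searching.

No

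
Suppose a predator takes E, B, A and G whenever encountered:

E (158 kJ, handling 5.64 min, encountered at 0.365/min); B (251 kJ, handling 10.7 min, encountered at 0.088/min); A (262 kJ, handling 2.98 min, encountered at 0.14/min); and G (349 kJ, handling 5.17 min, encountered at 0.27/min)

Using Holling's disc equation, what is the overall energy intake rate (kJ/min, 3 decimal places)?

R = Σλ_iE_i / (1 + Σλ_ih_i)
Numerator: 0.365×158 + 0.088×251 + 0.14×262 + 0.27×349 = 210.7
Denominator: 1 + 0.365×5.64 + 0.088×10.7 + 0.14×2.98 + 0.27×5.17 = 5.813
R = 210.7/5.813 = 36.24 kJ/min

36.239 kJ/min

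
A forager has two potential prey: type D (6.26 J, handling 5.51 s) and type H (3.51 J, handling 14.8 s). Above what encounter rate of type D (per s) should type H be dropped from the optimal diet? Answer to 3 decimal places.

At the threshold, the rate on type D alone equals the profitability of type H: λ·6.26/(1 + λ·5.51) = 3.51/14.8 = 0.2372.
Rearranging, λ(6.26 − 0.2372×5.51) = 0.2372, so λ = 0.2372/4.953 = 0.04788 per s.

0.048 per s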